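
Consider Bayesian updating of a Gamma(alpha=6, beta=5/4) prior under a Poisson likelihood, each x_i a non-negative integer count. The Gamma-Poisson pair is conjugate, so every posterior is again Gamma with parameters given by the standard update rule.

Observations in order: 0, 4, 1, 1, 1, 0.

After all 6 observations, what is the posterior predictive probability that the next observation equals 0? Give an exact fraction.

obs 1: x=0 → posterior Gamma(6, 9/4)
obs 2: x=4 → posterior Gamma(10, 13/4)
obs 3: x=1 → posterior Gamma(11, 17/4)
obs 4: x=1 → posterior Gamma(12, 21/4)
obs 5: x=1 → posterior Gamma(13, 25/4)
obs 6: x=0 → posterior Gamma(13, 29/4)

10260628712958602189/55040353993448503713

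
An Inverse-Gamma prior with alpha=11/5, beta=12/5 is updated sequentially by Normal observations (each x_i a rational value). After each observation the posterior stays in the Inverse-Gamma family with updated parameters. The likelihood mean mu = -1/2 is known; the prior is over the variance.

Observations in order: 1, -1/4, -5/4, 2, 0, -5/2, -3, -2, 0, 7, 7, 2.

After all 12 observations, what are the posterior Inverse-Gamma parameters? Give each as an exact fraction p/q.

obs 1: x=1 → posterior Inverse-Gamma(27/10, 141/40)
obs 2: x=-1/4 → posterior Inverse-Gamma(16/5, 569/160)
obs 3: x=-5/4 → posterior Inverse-Gamma(37/10, 307/80)
obs 4: x=2 → posterior Inverse-Gamma(21/5, 557/80)
obs 5: x=0 → posterior Inverse-Gamma(47/10, 567/80)
obs 6: x=-5/2 → posterior Inverse-Gamma(26/5, 727/80)
obs 7: x=-3 → posterior Inverse-Gamma(57/10, 977/80)
obs 8: x=-2 → posterior Inverse-Gamma(31/5, 1067/80)
obs 9: x=0 → posterior Inverse-Gamma(67/10, 1077/80)
obs 10: x=7 → posterior Inverse-Gamma(36/5, 3327/80)
obs 11: x=7 → posterior Inverse-Gamma(77/10, 5577/80)
obs 12: x=2 → posterior Inverse-Gamma(41/5, 5827/80)

alpha=41/5, beta=5827/80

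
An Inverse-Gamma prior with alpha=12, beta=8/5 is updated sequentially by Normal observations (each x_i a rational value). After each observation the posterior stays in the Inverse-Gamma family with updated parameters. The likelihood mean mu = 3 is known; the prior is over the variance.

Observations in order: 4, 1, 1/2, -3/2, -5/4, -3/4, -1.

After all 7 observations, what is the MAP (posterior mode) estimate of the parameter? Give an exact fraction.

obs 1: x=4 → posterior Inverse-Gamma(25/2, 21/10)
obs 2: x=1 → posterior Inverse-Gamma(13, 41/10)
obs 3: x=1/2 → posterior Inverse-Gamma(27/2, 289/40)
obs 4: x=-3/2 → posterior Inverse-Gamma(14, 347/20)
obs 5: x=-5/4 → posterior Inverse-Gamma(29/2, 4221/160)
obs 6: x=-3/4 → posterior Inverse-Gamma(15, 2673/80)
obs 7: x=-1 → posterior Inverse-Gamma(31/2, 3313/80)

3313/1320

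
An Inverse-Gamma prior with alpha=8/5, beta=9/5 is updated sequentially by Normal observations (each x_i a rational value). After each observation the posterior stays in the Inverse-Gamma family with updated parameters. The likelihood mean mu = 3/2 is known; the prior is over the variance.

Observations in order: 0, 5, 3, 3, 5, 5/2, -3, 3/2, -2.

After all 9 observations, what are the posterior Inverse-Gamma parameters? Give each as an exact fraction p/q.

alpha=61/10, beta=1367/40

obs 1: x=0 → posterior Inverse-Gamma(21/10, 117/40)
obs 2: x=5 → posterior Inverse-Gamma(13/5, 181/20)
obs 3: x=3 → posterior Inverse-Gamma(31/10, 407/40)
obs 4: x=3 → posterior Inverse-Gamma(18/5, 113/10)
obs 5: x=5 → posterior Inverse-Gamma(41/10, 697/40)
obs 6: x=5/2 → posterior Inverse-Gamma(23/5, 717/40)
obs 7: x=-3 → posterior Inverse-Gamma(51/10, 561/20)
obs 8: x=3/2 → posterior Inverse-Gamma(28/5, 561/20)
obs 9: x=-2 → posterior Inverse-Gamma(61/10, 1367/40)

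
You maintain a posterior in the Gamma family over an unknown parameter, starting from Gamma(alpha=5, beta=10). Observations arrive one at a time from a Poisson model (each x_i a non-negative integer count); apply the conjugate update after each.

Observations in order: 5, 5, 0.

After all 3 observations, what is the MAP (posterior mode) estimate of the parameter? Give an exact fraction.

obs 1: x=5 → posterior Gamma(10, 11)
obs 2: x=5 → posterior Gamma(15, 12)
obs 3: x=0 → posterior Gamma(15, 13)

14/13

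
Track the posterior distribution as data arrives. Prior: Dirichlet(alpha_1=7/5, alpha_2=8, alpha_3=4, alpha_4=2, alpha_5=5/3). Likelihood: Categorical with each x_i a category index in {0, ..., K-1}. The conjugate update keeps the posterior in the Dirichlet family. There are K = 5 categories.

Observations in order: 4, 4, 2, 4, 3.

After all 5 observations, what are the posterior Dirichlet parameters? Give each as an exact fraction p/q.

alpha_1=7/5, alpha_2=8, alpha_3=5, alpha_4=3, alpha_5=14/3

obs 1: x=4 → posterior Dirichlet(7/5, 8, 4, 2, 8/3)
obs 2: x=4 → posterior Dirichlet(7/5, 8, 4, 2, 11/3)
obs 3: x=2 → posterior Dirichlet(7/5, 8, 5, 2, 11/3)
obs 4: x=4 → posterior Dirichlet(7/5, 8, 5, 2, 14/3)
obs 5: x=3 → posterior Dirichlet(7/5, 8, 5, 3, 14/3)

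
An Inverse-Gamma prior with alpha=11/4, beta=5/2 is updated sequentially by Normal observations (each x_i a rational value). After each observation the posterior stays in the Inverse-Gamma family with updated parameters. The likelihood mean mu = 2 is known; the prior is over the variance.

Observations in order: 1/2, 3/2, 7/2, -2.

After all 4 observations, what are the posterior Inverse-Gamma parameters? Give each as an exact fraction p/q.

alpha=19/4, beta=103/8

obs 1: x=1/2 → posterior Inverse-Gamma(13/4, 29/8)
obs 2: x=3/2 → posterior Inverse-Gamma(15/4, 15/4)
obs 3: x=7/2 → posterior Inverse-Gamma(17/4, 39/8)
obs 4: x=-2 → posterior Inverse-Gamma(19/4, 103/8)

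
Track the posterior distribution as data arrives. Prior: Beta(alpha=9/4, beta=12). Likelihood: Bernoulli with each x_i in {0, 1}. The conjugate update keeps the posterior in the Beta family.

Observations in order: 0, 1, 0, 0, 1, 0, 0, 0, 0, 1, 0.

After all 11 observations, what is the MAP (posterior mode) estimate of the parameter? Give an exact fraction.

obs 1: x=0 → posterior Beta(9/4, 13)
obs 2: x=1 → posterior Beta(13/4, 13)
obs 3: x=0 → posterior Beta(13/4, 14)
obs 4: x=0 → posterior Beta(13/4, 15)
obs 5: x=1 → posterior Beta(17/4, 15)
obs 6: x=0 → posterior Beta(17/4, 16)
obs 7: x=0 → posterior Beta(17/4, 17)
obs 8: x=0 → posterior Beta(17/4, 18)
obs 9: x=0 → posterior Beta(17/4, 19)
obs 10: x=1 → posterior Beta(21/4, 19)
obs 11: x=0 → posterior Beta(21/4, 20)

17/93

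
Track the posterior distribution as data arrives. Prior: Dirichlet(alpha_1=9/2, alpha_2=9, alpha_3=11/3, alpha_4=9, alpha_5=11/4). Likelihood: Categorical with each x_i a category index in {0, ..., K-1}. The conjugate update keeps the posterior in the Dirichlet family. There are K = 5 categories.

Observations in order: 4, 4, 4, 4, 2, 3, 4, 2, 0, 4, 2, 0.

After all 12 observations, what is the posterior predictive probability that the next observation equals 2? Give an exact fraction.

obs 1: x=4 → posterior Dirichlet(9/2, 9, 11/3, 9, 15/4)
obs 2: x=4 → posterior Dirichlet(9/2, 9, 11/3, 9, 19/4)
obs 3: x=4 → posterior Dirichlet(9/2, 9, 11/3, 9, 23/4)
obs 4: x=4 → posterior Dirichlet(9/2, 9, 11/3, 9, 27/4)
obs 5: x=2 → posterior Dirichlet(9/2, 9, 14/3, 9, 27/4)
obs 6: x=3 → posterior Dirichlet(9/2, 9, 14/3, 10, 27/4)
obs 7: x=4 → posterior Dirichlet(9/2, 9, 14/3, 10, 31/4)
obs 8: x=2 → posterior Dirichlet(9/2, 9, 17/3, 10, 31/4)
obs 9: x=0 → posterior Dirichlet(11/2, 9, 17/3, 10, 31/4)
obs 10: x=4 → posterior Dirichlet(11/2, 9, 17/3, 10, 35/4)
obs 11: x=2 → posterior Dirichlet(11/2, 9, 20/3, 10, 35/4)
obs 12: x=0 → posterior Dirichlet(13/2, 9, 20/3, 10, 35/4)

80/491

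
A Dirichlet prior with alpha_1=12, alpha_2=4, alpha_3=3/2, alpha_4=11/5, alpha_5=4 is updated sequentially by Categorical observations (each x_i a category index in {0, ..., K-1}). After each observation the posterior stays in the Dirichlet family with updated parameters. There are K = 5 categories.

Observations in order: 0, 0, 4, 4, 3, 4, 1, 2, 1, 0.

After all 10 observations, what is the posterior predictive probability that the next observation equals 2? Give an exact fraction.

obs 1: x=0 → posterior Dirichlet(13, 4, 3/2, 11/5, 4)
obs 2: x=0 → posterior Dirichlet(14, 4, 3/2, 11/5, 4)
obs 3: x=4 → posterior Dirichlet(14, 4, 3/2, 11/5, 5)
obs 4: x=4 → posterior Dirichlet(14, 4, 3/2, 11/5, 6)
obs 5: x=3 → posterior Dirichlet(14, 4, 3/2, 16/5, 6)
obs 6: x=4 → posterior Dirichlet(14, 4, 3/2, 16/5, 7)
obs 7: x=1 → posterior Dirichlet(14, 5, 3/2, 16/5, 7)
obs 8: x=2 → posterior Dirichlet(14, 5, 5/2, 16/5, 7)
obs 9: x=1 → posterior Dirichlet(14, 6, 5/2, 16/5, 7)
obs 10: x=0 → posterior Dirichlet(15, 6, 5/2, 16/5, 7)

25/337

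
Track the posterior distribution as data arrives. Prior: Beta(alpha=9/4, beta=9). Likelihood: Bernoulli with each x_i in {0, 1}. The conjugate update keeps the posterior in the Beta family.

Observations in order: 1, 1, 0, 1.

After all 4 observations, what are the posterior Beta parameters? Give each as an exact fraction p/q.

alpha=21/4, beta=10

obs 1: x=1 → posterior Beta(13/4, 9)
obs 2: x=1 → posterior Beta(17/4, 9)
obs 3: x=0 → posterior Beta(17/4, 10)
obs 4: x=1 → posterior Beta(21/4, 10)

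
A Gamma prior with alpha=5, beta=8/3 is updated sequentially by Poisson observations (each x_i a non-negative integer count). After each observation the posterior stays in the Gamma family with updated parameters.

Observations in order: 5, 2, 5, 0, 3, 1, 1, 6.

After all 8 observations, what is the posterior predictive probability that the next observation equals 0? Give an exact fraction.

1393796574908163946345982392040522594123776/17135833820132164693504609167575836181640625

obs 1: x=5 → posterior Gamma(10, 11/3)
obs 2: x=2 → posterior Gamma(12, 14/3)
obs 3: x=5 → posterior Gamma(17, 17/3)
obs 4: x=0 → posterior Gamma(17, 20/3)
obs 5: x=3 → posterior Gamma(20, 23/3)
obs 6: x=1 → posterior Gamma(21, 26/3)
obs 7: x=1 → posterior Gamma(22, 29/3)
obs 8: x=6 → posterior Gamma(28, 32/3)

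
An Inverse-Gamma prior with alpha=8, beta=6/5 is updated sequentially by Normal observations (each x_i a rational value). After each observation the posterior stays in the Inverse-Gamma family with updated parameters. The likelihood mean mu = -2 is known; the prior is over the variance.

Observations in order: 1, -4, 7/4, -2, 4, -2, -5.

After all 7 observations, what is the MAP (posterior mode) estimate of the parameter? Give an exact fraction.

5957/2000

obs 1: x=1 → posterior Inverse-Gamma(17/2, 57/10)
obs 2: x=-4 → posterior Inverse-Gamma(9, 77/10)
obs 3: x=7/4 → posterior Inverse-Gamma(19/2, 2357/160)
obs 4: x=-2 → posterior Inverse-Gamma(10, 2357/160)
obs 5: x=4 → posterior Inverse-Gamma(21/2, 5237/160)
obs 6: x=-2 → posterior Inverse-Gamma(11, 5237/160)
obs 7: x=-5 → posterior Inverse-Gamma(23/2, 5957/160)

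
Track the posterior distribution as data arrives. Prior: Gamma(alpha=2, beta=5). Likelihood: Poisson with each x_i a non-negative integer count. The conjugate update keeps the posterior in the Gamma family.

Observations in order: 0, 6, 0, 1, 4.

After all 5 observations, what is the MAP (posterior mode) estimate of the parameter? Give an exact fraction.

6/5

obs 1: x=0 → posterior Gamma(2, 6)
obs 2: x=6 → posterior Gamma(8, 7)
obs 3: x=0 → posterior Gamma(8, 8)
obs 4: x=1 → posterior Gamma(9, 9)
obs 5: x=4 → posterior Gamma(13, 10)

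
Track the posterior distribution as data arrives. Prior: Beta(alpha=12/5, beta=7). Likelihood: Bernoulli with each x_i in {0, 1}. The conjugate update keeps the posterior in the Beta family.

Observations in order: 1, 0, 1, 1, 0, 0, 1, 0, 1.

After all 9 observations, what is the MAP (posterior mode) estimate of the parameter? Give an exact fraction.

obs 1: x=1 → posterior Beta(17/5, 7)
obs 2: x=0 → posterior Beta(17/5, 8)
obs 3: x=1 → posterior Beta(22/5, 8)
obs 4: x=1 → posterior Beta(27/5, 8)
obs 5: x=0 → posterior Beta(27/5, 9)
obs 6: x=0 → posterior Beta(27/5, 10)
obs 7: x=1 → posterior Beta(32/5, 10)
obs 8: x=0 → posterior Beta(32/5, 11)
obs 9: x=1 → posterior Beta(37/5, 11)

16/41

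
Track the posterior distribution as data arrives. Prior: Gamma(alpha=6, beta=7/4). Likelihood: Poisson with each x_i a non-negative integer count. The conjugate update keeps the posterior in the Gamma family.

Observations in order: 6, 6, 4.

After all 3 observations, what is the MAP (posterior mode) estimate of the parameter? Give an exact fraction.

obs 1: x=6 → posterior Gamma(12, 11/4)
obs 2: x=6 → posterior Gamma(18, 15/4)
obs 3: x=4 → posterior Gamma(22, 19/4)

84/19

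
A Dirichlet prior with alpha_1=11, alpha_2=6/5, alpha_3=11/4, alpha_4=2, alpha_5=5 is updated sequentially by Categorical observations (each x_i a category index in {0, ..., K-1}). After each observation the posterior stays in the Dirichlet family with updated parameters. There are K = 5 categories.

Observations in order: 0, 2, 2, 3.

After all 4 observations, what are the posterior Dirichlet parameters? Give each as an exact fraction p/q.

alpha_1=12, alpha_2=6/5, alpha_3=19/4, alpha_4=3, alpha_5=5

obs 1: x=0 → posterior Dirichlet(12, 6/5, 11/4, 2, 5)
obs 2: x=2 → posterior Dirichlet(12, 6/5, 15/4, 2, 5)
obs 3: x=2 → posterior Dirichlet(12, 6/5, 19/4, 2, 5)
obs 4: x=3 → posterior Dirichlet(12, 6/5, 19/4, 3, 5)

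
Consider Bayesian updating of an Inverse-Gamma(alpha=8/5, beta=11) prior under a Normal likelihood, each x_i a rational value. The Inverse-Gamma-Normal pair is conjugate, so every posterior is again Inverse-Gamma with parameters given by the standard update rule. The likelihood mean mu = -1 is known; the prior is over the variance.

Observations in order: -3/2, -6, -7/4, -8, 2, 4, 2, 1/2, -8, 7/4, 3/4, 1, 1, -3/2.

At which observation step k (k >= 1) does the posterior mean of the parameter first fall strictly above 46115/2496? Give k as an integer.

obs 1: x=-3/2 → posterior Inverse-Gamma(21/10, 89/8)
obs 2: x=-6 → posterior Inverse-Gamma(13/5, 189/8)
obs 3: x=-7/4 → posterior Inverse-Gamma(31/10, 765/32)
obs 4: x=-8 → posterior Inverse-Gamma(18/5, 1549/32)
obs 5: x=2 → posterior Inverse-Gamma(41/10, 1693/32)
obs 6: x=4 → posterior Inverse-Gamma(23/5, 2093/32)
obs 7: x=2 → posterior Inverse-Gamma(51/10, 2237/32)
obs 8: x=1/2 → posterior Inverse-Gamma(28/5, 2273/32)
obs 9: x=-8 → posterior Inverse-Gamma(61/10, 3057/32)
obs 10: x=7/4 → posterior Inverse-Gamma(33/5, 1589/16)
obs 11: x=3/4 → posterior Inverse-Gamma(71/10, 3227/32)
obs 12: x=1 → posterior Inverse-Gamma(38/5, 3291/32)
obs 13: x=1 → posterior Inverse-Gamma(81/10, 3355/32)
obs 14: x=-3/2 → posterior Inverse-Gamma(43/5, 3359/32)

k = 4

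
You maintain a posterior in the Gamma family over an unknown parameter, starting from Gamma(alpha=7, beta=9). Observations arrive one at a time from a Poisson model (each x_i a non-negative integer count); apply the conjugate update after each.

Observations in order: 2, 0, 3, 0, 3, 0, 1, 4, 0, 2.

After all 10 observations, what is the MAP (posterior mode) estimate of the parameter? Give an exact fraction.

obs 1: x=2 → posterior Gamma(9, 10)
obs 2: x=0 → posterior Gamma(9, 11)
obs 3: x=3 → posterior Gamma(12, 12)
obs 4: x=0 → posterior Gamma(12, 13)
obs 5: x=3 → posterior Gamma(15, 14)
obs 6: x=0 → posterior Gamma(15, 15)
obs 7: x=1 → posterior Gamma(16, 16)
obs 8: x=4 → posterior Gamma(20, 17)
obs 9: x=0 → posterior Gamma(20, 18)
obs 10: x=2 → posterior Gamma(22, 19)

21/19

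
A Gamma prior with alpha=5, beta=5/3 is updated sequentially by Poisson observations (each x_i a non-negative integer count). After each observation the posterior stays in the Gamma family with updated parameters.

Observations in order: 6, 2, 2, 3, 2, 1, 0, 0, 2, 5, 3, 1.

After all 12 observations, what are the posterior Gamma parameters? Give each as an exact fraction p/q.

obs 1: x=6 → posterior Gamma(11, 8/3)
obs 2: x=2 → posterior Gamma(13, 11/3)
obs 3: x=2 → posterior Gamma(15, 14/3)
obs 4: x=3 → posterior Gamma(18, 17/3)
obs 5: x=2 → posterior Gamma(20, 20/3)
obs 6: x=1 → posterior Gamma(21, 23/3)
obs 7: x=0 → posterior Gamma(21, 26/3)
obs 8: x=0 → posterior Gamma(21, 29/3)
obs 9: x=2 → posterior Gamma(23, 32/3)
obs 10: x=5 → posterior Gamma(28, 35/3)
obs 11: x=3 → posterior Gamma(31, 38/3)
obs 12: x=1 → posterior Gamma(32, 41/3)

alpha=32, beta=41/3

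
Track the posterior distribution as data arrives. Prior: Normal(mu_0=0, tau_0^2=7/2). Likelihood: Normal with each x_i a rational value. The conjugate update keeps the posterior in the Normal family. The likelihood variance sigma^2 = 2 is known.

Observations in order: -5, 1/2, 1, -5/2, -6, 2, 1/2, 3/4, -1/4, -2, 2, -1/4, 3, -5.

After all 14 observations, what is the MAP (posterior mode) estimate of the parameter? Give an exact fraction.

obs 1: x=-5 → posterior Normal(-35/11, 14/11)
obs 2: x=1/2 → posterior Normal(-7/4, 7/9)
obs 3: x=1 → posterior Normal(-49/50, 14/25)
obs 4: x=-5/2 → posterior Normal(-21/16, 7/16)
obs 5: x=-6 → posterior Normal(-28/13, 14/39)
obs 6: x=2 → posterior Normal(-35/23, 7/23)
obs 7: x=1/2 → posterior Normal(-133/106, 14/53)
obs 8: x=3/4 → posterior Normal(-49/48, 7/30)
obs 9: x=-1/4 → posterior Normal(-63/67, 14/67)
obs 10: x=-2 → posterior Normal(-77/74, 7/37)
obs 11: x=2 → posterior Normal(-7/9, 14/81)
obs 12: x=-1/4 → posterior Normal(-259/352, 7/44)
obs 13: x=3 → posterior Normal(-35/76, 14/95)
obs 14: x=-5 → posterior Normal(-105/136, 7/51)

-105/136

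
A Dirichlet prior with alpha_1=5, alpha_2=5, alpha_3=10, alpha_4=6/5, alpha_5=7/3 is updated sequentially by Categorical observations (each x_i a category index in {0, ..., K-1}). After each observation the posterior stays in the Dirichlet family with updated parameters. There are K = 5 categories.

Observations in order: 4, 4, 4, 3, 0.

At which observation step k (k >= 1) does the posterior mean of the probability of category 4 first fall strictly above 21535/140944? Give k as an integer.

obs 1: x=4 → posterior Dirichlet(5, 5, 10, 6/5, 10/3)
obs 2: x=4 → posterior Dirichlet(5, 5, 10, 6/5, 13/3)
obs 3: x=4 → posterior Dirichlet(5, 5, 10, 6/5, 16/3)
obs 4: x=3 → posterior Dirichlet(5, 5, 10, 11/5, 16/3)
obs 5: x=0 → posterior Dirichlet(6, 5, 10, 11/5, 16/3)

k = 2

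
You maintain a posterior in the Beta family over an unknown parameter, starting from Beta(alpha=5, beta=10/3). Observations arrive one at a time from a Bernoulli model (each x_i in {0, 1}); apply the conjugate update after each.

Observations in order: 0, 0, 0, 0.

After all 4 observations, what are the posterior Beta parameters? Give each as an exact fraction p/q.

obs 1: x=0 → posterior Beta(5, 13/3)
obs 2: x=0 → posterior Beta(5, 16/3)
obs 3: x=0 → posterior Beta(5, 19/3)
obs 4: x=0 → posterior Beta(5, 22/3)

alpha=5, beta=22/3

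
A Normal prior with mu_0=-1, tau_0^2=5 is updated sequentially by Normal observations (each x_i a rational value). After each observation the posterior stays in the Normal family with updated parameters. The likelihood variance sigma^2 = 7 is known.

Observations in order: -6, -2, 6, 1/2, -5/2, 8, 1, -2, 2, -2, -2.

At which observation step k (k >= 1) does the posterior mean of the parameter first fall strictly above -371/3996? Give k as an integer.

k = 6

obs 1: x=-6 → posterior Normal(-37/12, 35/12)
obs 2: x=-2 → posterior Normal(-47/17, 35/17)
obs 3: x=6 → posterior Normal(-17/22, 35/22)
obs 4: x=1/2 → posterior Normal(-29/54, 35/27)
obs 5: x=-5/2 → posterior Normal(-27/32, 35/32)
obs 6: x=8 → posterior Normal(13/37, 35/37)
obs 7: x=1 → posterior Normal(3/7, 5/6)
obs 8: x=-2 → posterior Normal(8/47, 35/47)
obs 9: x=2 → posterior Normal(9/26, 35/52)
obs 10: x=-2 → posterior Normal(8/57, 35/57)
obs 11: x=-2 → posterior Normal(-1/31, 35/62)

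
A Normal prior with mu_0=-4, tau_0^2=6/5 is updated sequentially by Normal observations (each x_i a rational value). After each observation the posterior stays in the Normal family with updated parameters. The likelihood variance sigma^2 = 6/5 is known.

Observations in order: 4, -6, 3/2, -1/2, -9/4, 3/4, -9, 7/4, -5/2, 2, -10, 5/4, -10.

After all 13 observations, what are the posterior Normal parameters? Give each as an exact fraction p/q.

obs 1: x=4 → posterior Normal(0, 3/5)
obs 2: x=-6 → posterior Normal(-2, 2/5)
obs 3: x=3/2 → posterior Normal(-9/8, 3/10)
obs 4: x=-1/2 → posterior Normal(-1, 6/25)
obs 5: x=-9/4 → posterior Normal(-29/24, 1/5)
obs 6: x=3/4 → posterior Normal(-13/14, 6/35)
obs 7: x=-9 → posterior Normal(-31/16, 3/20)
obs 8: x=7/4 → posterior Normal(-55/36, 2/15)
obs 9: x=-5/2 → posterior Normal(-13/8, 3/25)
obs 10: x=2 → posterior Normal(-57/44, 6/55)
obs 11: x=-10 → posterior Normal(-97/48, 1/10)
obs 12: x=5/4 → posterior Normal(-23/13, 6/65)
obs 13: x=-10 → posterior Normal(-33/14, 3/35)

mu_0=-33/14, tau_0^2=3/35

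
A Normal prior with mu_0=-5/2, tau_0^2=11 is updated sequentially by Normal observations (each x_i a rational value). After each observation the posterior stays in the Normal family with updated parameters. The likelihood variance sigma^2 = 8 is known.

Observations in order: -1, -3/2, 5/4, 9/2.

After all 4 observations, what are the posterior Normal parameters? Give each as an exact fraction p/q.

obs 1: x=-1 → posterior Normal(-31/19, 88/19)
obs 2: x=-3/2 → posterior Normal(-19/12, 44/15)
obs 3: x=5/4 → posterior Normal(-135/164, 88/41)
obs 4: x=9/2 → posterior Normal(63/208, 22/13)

mu_0=63/208, tau_0^2=22/13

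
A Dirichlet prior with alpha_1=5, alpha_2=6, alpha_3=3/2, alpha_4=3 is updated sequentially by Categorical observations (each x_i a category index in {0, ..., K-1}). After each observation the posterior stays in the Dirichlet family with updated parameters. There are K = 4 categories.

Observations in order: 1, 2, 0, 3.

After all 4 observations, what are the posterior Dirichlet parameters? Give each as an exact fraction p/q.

obs 1: x=1 → posterior Dirichlet(5, 7, 3/2, 3)
obs 2: x=2 → posterior Dirichlet(5, 7, 5/2, 3)
obs 3: x=0 → posterior Dirichlet(6, 7, 5/2, 3)
obs 4: x=3 → posterior Dirichlet(6, 7, 5/2, 4)

alpha_1=6, alpha_2=7, alpha_3=5/2, alpha_4=4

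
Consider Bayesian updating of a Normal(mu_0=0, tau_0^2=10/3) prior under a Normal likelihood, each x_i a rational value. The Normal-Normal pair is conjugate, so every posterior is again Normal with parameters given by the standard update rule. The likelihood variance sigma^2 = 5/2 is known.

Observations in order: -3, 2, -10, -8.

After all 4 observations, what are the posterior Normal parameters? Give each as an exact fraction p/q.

mu_0=-4, tau_0^2=10/19

obs 1: x=-3 → posterior Normal(-12/7, 10/7)
obs 2: x=2 → posterior Normal(-4/11, 10/11)
obs 3: x=-10 → posterior Normal(-44/15, 2/3)
obs 4: x=-8 → posterior Normal(-4, 10/19)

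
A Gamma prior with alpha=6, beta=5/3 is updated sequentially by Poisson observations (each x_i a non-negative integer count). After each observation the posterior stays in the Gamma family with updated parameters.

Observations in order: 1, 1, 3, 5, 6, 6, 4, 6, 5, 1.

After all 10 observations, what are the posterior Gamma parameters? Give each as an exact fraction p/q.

obs 1: x=1 → posterior Gamma(7, 8/3)
obs 2: x=1 → posterior Gamma(8, 11/3)
obs 3: x=3 → posterior Gamma(11, 14/3)
obs 4: x=5 → posterior Gamma(16, 17/3)
obs 5: x=6 → posterior Gamma(22, 20/3)
obs 6: x=6 → posterior Gamma(28, 23/3)
obs 7: x=4 → posterior Gamma(32, 26/3)
obs 8: x=6 → posterior Gamma(38, 29/3)
obs 9: x=5 → posterior Gamma(43, 32/3)
obs 10: x=1 → posterior Gamma(44, 35/3)

alpha=44, beta=35/3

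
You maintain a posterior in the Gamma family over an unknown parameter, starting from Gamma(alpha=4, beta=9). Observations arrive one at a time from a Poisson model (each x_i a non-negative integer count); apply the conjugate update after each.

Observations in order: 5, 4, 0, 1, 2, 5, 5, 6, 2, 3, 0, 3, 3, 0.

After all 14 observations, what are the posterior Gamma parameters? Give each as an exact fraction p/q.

alpha=43, beta=23

obs 1: x=5 → posterior Gamma(9, 10)
obs 2: x=4 → posterior Gamma(13, 11)
obs 3: x=0 → posterior Gamma(13, 12)
obs 4: x=1 → posterior Gamma(14, 13)
obs 5: x=2 → posterior Gamma(16, 14)
obs 6: x=5 → posterior Gamma(21, 15)
obs 7: x=5 → posterior Gamma(26, 16)
obs 8: x=6 → posterior Gamma(32, 17)
obs 9: x=2 → posterior Gamma(34, 18)
obs 10: x=3 → posterior Gamma(37, 19)
obs 11: x=0 → posterior Gamma(37, 20)
obs 12: x=3 → posterior Gamma(40, 21)
obs 13: x=3 → posterior Gamma(43, 22)
obs 14: x=0 → posterior Gamma(43, 23)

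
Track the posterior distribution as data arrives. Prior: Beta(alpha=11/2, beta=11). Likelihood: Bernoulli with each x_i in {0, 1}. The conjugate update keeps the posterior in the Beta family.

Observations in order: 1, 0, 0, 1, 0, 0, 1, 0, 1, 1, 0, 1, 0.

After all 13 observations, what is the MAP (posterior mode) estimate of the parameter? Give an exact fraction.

obs 1: x=1 → posterior Beta(13/2, 11)
obs 2: x=0 → posterior Beta(13/2, 12)
obs 3: x=0 → posterior Beta(13/2, 13)
obs 4: x=1 → posterior Beta(15/2, 13)
obs 5: x=0 → posterior Beta(15/2, 14)
obs 6: x=0 → posterior Beta(15/2, 15)
obs 7: x=1 → posterior Beta(17/2, 15)
obs 8: x=0 → posterior Beta(17/2, 16)
obs 9: x=1 → posterior Beta(19/2, 16)
obs 10: x=1 → posterior Beta(21/2, 16)
obs 11: x=0 → posterior Beta(21/2, 17)
obs 12: x=1 → posterior Beta(23/2, 17)
obs 13: x=0 → posterior Beta(23/2, 18)

21/55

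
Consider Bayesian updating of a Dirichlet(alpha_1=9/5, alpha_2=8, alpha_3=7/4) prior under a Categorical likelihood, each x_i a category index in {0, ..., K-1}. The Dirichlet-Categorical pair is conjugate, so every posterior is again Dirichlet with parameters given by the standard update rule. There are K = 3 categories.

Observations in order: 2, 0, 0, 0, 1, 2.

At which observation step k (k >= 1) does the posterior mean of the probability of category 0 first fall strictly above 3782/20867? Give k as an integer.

k = 2

obs 1: x=2 → posterior Dirichlet(9/5, 8, 11/4)
obs 2: x=0 → posterior Dirichlet(14/5, 8, 11/4)
obs 3: x=0 → posterior Dirichlet(19/5, 8, 11/4)
obs 4: x=0 → posterior Dirichlet(24/5, 8, 11/4)
obs 5: x=1 → posterior Dirichlet(24/5, 9, 11/4)
obs 6: x=2 → posterior Dirichlet(24/5, 9, 15/4)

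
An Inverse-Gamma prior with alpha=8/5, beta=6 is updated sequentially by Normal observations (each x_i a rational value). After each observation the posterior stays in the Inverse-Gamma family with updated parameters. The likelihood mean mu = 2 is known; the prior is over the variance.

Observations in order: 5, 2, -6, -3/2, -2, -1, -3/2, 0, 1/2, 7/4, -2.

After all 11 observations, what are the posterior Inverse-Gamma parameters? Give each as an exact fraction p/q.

obs 1: x=5 → posterior Inverse-Gamma(21/10, 21/2)
obs 2: x=2 → posterior Inverse-Gamma(13/5, 21/2)
obs 3: x=-6 → posterior Inverse-Gamma(31/10, 85/2)
obs 4: x=-3/2 → posterior Inverse-Gamma(18/5, 389/8)
obs 5: x=-2 → posterior Inverse-Gamma(41/10, 453/8)
obs 6: x=-1 → posterior Inverse-Gamma(23/5, 489/8)
obs 7: x=-3/2 → posterior Inverse-Gamma(51/10, 269/4)
obs 8: x=0 → posterior Inverse-Gamma(28/5, 277/4)
obs 9: x=1/2 → posterior Inverse-Gamma(61/10, 563/8)
obs 10: x=7/4 → posterior Inverse-Gamma(33/5, 2253/32)
obs 11: x=-2 → posterior Inverse-Gamma(71/10, 2509/32)

alpha=71/10, beta=2509/32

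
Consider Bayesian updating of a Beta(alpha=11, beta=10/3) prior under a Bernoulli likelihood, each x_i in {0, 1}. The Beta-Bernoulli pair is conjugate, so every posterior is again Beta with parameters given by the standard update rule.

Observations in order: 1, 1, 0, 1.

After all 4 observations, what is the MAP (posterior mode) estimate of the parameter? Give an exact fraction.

39/49

obs 1: x=1 → posterior Beta(12, 10/3)
obs 2: x=1 → posterior Beta(13, 10/3)
obs 3: x=0 → posterior Beta(13, 13/3)
obs 4: x=1 → posterior Beta(14, 13/3)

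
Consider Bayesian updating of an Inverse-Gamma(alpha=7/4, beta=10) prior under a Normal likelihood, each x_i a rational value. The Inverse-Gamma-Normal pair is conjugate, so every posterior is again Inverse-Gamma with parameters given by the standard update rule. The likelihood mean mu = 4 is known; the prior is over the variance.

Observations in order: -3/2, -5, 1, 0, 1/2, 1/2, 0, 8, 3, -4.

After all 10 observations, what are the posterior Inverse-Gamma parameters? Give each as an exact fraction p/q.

obs 1: x=-3/2 → posterior Inverse-Gamma(9/4, 201/8)
obs 2: x=-5 → posterior Inverse-Gamma(11/4, 525/8)
obs 3: x=1 → posterior Inverse-Gamma(13/4, 561/8)
obs 4: x=0 → posterior Inverse-Gamma(15/4, 625/8)
obs 5: x=1/2 → posterior Inverse-Gamma(17/4, 337/4)
obs 6: x=1/2 → posterior Inverse-Gamma(19/4, 723/8)
obs 7: x=0 → posterior Inverse-Gamma(21/4, 787/8)
obs 8: x=8 → posterior Inverse-Gamma(23/4, 851/8)
obs 9: x=3 → posterior Inverse-Gamma(25/4, 855/8)
obs 10: x=-4 → posterior Inverse-Gamma(27/4, 1111/8)

alpha=27/4, beta=1111/8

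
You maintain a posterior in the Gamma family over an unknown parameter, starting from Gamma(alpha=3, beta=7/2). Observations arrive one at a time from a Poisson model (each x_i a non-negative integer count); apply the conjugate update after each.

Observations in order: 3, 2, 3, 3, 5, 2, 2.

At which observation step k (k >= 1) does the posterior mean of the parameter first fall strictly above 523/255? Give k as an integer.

k = 5

obs 1: x=3 → posterior Gamma(6, 9/2)
obs 2: x=2 → posterior Gamma(8, 11/2)
obs 3: x=3 → posterior Gamma(11, 13/2)
obs 4: x=3 → posterior Gamma(14, 15/2)
obs 5: x=5 → posterior Gamma(19, 17/2)
obs 6: x=2 → posterior Gamma(21, 19/2)
obs 7: x=2 → posterior Gamma(23, 21/2)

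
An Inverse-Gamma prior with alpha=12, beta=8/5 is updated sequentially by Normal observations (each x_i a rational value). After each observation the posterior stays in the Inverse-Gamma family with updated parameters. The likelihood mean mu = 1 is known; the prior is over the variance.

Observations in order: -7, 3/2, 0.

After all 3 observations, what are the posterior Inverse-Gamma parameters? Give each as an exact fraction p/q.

obs 1: x=-7 → posterior Inverse-Gamma(25/2, 168/5)
obs 2: x=3/2 → posterior Inverse-Gamma(13, 1349/40)
obs 3: x=0 → posterior Inverse-Gamma(27/2, 1369/40)

alpha=27/2, beta=1369/40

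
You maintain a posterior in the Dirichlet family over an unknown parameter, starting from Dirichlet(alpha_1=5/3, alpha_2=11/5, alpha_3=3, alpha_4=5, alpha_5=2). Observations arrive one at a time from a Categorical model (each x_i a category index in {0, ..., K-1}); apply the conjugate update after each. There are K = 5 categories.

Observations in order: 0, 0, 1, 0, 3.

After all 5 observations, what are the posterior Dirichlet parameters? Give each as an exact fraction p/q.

obs 1: x=0 → posterior Dirichlet(8/3, 11/5, 3, 5, 2)
obs 2: x=0 → posterior Dirichlet(11/3, 11/5, 3, 5, 2)
obs 3: x=1 → posterior Dirichlet(11/3, 16/5, 3, 5, 2)
obs 4: x=0 → posterior Dirichlet(14/3, 16/5, 3, 5, 2)
obs 5: x=3 → posterior Dirichlet(14/3, 16/5, 3, 6, 2)

alpha_1=14/3, alpha_2=16/5, alpha_3=3, alpha_4=6, alpha_5=2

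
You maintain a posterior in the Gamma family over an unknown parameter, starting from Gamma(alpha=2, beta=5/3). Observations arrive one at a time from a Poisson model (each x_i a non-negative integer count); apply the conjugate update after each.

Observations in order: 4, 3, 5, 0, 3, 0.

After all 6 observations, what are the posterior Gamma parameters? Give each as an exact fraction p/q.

alpha=17, beta=23/3

obs 1: x=4 → posterior Gamma(6, 8/3)
obs 2: x=3 → posterior Gamma(9, 11/3)
obs 3: x=5 → posterior Gamma(14, 14/3)
obs 4: x=0 → posterior Gamma(14, 17/3)
obs 5: x=3 → posterior Gamma(17, 20/3)
obs 6: x=0 → posterior Gamma(17, 23/3)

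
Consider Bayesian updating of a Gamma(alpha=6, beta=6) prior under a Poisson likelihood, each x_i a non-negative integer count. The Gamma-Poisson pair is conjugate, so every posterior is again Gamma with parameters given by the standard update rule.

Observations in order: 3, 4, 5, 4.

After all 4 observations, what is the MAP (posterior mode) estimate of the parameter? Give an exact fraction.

21/10

obs 1: x=3 → posterior Gamma(9, 7)
obs 2: x=4 → posterior Gamma(13, 8)
obs 3: x=5 → posterior Gamma(18, 9)
obs 4: x=4 → posterior Gamma(22, 10)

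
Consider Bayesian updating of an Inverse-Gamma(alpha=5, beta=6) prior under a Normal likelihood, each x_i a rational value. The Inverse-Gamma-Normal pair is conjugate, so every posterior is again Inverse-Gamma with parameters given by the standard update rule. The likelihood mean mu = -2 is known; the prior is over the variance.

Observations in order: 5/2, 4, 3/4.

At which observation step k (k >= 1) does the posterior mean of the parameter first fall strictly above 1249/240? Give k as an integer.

obs 1: x=5/2 → posterior Inverse-Gamma(11/2, 129/8)
obs 2: x=4 → posterior Inverse-Gamma(6, 273/8)
obs 3: x=3/4 → posterior Inverse-Gamma(13/2, 1213/32)

k = 2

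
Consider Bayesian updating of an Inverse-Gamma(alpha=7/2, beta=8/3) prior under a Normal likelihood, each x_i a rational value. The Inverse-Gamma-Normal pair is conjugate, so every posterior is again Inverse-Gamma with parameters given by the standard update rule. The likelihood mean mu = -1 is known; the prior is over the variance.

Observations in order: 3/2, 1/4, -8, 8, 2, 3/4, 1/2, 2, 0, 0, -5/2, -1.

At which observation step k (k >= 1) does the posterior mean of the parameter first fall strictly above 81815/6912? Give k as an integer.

k = 4

obs 1: x=3/2 → posterior Inverse-Gamma(4, 139/24)
obs 2: x=1/4 → posterior Inverse-Gamma(9/2, 631/96)
obs 3: x=-8 → posterior Inverse-Gamma(5, 2983/96)
obs 4: x=8 → posterior Inverse-Gamma(11/2, 6871/96)
obs 5: x=2 → posterior Inverse-Gamma(6, 7303/96)
obs 6: x=3/4 → posterior Inverse-Gamma(13/2, 3725/48)
obs 7: x=1/2 → posterior Inverse-Gamma(7, 3779/48)
obs 8: x=2 → posterior Inverse-Gamma(15/2, 3995/48)
obs 9: x=0 → posterior Inverse-Gamma(8, 4019/48)
obs 10: x=0 → posterior Inverse-Gamma(17/2, 4043/48)
obs 11: x=-5/2 → posterior Inverse-Gamma(9, 4097/48)
obs 12: x=-1 → posterior Inverse-Gamma(19/2, 4097/48)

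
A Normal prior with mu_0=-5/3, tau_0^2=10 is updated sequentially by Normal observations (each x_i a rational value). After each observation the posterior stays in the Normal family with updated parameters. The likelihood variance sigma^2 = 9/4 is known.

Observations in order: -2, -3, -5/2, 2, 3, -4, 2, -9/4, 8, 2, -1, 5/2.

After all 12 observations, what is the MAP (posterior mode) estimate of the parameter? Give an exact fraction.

obs 1: x=-2 → posterior Normal(-95/49, 90/49)
obs 2: x=-3 → posterior Normal(-215/89, 90/89)
obs 3: x=-5/2 → posterior Normal(-105/43, 30/43)
obs 4: x=2 → posterior Normal(-235/169, 90/169)
obs 5: x=3 → posterior Normal(-115/209, 90/209)
obs 6: x=-4 → posterior Normal(-275/249, 30/83)
obs 7: x=2 → posterior Normal(-195/289, 90/289)
obs 8: x=-9/4 → posterior Normal(-285/329, 90/329)
obs 9: x=8 → posterior Normal(35/369, 10/41)
obs 10: x=2 → posterior Normal(115/409, 90/409)
obs 11: x=-1 → posterior Normal(75/449, 90/449)
obs 12: x=5/2 → posterior Normal(175/489, 30/163)

175/489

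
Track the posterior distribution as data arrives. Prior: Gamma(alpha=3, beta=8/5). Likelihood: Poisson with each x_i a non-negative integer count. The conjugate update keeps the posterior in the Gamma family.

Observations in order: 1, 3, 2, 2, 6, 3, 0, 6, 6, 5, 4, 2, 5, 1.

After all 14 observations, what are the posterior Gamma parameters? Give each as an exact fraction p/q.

alpha=49, beta=78/5

obs 1: x=1 → posterior Gamma(4, 13/5)
obs 2: x=3 → posterior Gamma(7, 18/5)
obs 3: x=2 → posterior Gamma(9, 23/5)
obs 4: x=2 → posterior Gamma(11, 28/5)
obs 5: x=6 → posterior Gamma(17, 33/5)
obs 6: x=3 → posterior Gamma(20, 38/5)
obs 7: x=0 → posterior Gamma(20, 43/5)
obs 8: x=6 → posterior Gamma(26, 48/5)
obs 9: x=6 → posterior Gamma(32, 53/5)
obs 10: x=5 → posterior Gamma(37, 58/5)
obs 11: x=4 → posterior Gamma(41, 63/5)
obs 12: x=2 → posterior Gamma(43, 68/5)
obs 13: x=5 → posterior Gamma(48, 73/5)
obs 14: x=1 → posterior Gamma(49, 78/5)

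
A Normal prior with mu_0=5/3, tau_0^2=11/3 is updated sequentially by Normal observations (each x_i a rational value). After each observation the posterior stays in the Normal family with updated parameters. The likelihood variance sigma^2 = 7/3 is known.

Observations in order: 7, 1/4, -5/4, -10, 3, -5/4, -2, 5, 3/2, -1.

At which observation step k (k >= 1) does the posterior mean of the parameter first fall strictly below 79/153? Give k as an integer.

obs 1: x=7 → posterior Normal(133/27, 77/54)
obs 2: x=1/4 → posterior Normal(1097/348, 77/87)
obs 3: x=-5/4 → posterior Normal(233/120, 77/120)
obs 4: x=-10 → posterior Normal(-97/153, 77/153)
obs 5: x=3 → posterior Normal(1/93, 77/186)
obs 6: x=-5/4 → posterior Normal(-157/876, 77/219)
obs 7: x=-2 → posterior Normal(-421/1008, 11/36)
obs 8: x=5 → posterior Normal(239/1140, 77/285)
obs 9: x=3/2 → posterior Normal(437/1272, 77/318)
obs 10: x=-1 → posterior Normal(305/1404, 77/351)

k = 4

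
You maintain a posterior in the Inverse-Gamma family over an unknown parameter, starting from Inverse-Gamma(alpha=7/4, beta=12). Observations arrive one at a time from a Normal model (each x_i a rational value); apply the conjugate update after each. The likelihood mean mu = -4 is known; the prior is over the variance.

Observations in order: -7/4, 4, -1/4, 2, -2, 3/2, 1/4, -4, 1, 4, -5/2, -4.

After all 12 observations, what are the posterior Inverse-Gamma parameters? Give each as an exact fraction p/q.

obs 1: x=-7/4 → posterior Inverse-Gamma(9/4, 465/32)
obs 2: x=4 → posterior Inverse-Gamma(11/4, 1489/32)
obs 3: x=-1/4 → posterior Inverse-Gamma(13/4, 857/16)
obs 4: x=2 → posterior Inverse-Gamma(15/4, 1145/16)
obs 5: x=-2 → posterior Inverse-Gamma(17/4, 1177/16)
obs 6: x=3/2 → posterior Inverse-Gamma(19/4, 1419/16)
obs 7: x=1/4 → posterior Inverse-Gamma(21/4, 3127/32)
obs 8: x=-4 → posterior Inverse-Gamma(23/4, 3127/32)
obs 9: x=1 → posterior Inverse-Gamma(25/4, 3527/32)
obs 10: x=4 → posterior Inverse-Gamma(27/4, 4551/32)
obs 11: x=-5/2 → posterior Inverse-Gamma(29/4, 4587/32)
obs 12: x=-4 → posterior Inverse-Gamma(31/4, 4587/32)

alpha=31/4, beta=4587/32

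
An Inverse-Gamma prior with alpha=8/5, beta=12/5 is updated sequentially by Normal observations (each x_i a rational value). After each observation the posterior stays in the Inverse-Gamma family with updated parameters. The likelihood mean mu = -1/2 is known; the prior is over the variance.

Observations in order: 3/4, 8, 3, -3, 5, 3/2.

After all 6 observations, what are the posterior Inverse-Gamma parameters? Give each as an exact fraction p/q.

alpha=23/5, beta=10509/160

obs 1: x=3/4 → posterior Inverse-Gamma(21/10, 509/160)
obs 2: x=8 → posterior Inverse-Gamma(13/5, 6289/160)
obs 3: x=3 → posterior Inverse-Gamma(31/10, 7269/160)
obs 4: x=-3 → posterior Inverse-Gamma(18/5, 7769/160)
obs 5: x=5 → posterior Inverse-Gamma(41/10, 10189/160)
obs 6: x=3/2 → posterior Inverse-Gamma(23/5, 10509/160)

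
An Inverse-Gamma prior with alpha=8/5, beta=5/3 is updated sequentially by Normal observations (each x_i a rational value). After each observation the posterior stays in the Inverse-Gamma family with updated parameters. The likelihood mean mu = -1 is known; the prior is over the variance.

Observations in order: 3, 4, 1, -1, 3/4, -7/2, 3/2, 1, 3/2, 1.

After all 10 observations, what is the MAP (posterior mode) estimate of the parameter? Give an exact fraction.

18755/3648

obs 1: x=3 → posterior Inverse-Gamma(21/10, 29/3)
obs 2: x=4 → posterior Inverse-Gamma(13/5, 133/6)
obs 3: x=1 → posterior Inverse-Gamma(31/10, 145/6)
obs 4: x=-1 → posterior Inverse-Gamma(18/5, 145/6)
obs 5: x=3/4 → posterior Inverse-Gamma(41/10, 2467/96)
obs 6: x=-7/2 → posterior Inverse-Gamma(23/5, 2767/96)
obs 7: x=3/2 → posterior Inverse-Gamma(51/10, 3067/96)
obs 8: x=1 → posterior Inverse-Gamma(28/5, 3259/96)
obs 9: x=3/2 → posterior Inverse-Gamma(61/10, 3559/96)
obs 10: x=1 → posterior Inverse-Gamma(33/5, 3751/96)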